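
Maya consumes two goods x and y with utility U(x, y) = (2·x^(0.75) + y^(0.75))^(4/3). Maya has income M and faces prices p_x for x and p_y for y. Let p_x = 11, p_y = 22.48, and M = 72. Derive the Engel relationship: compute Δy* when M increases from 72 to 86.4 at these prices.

Δy* = 0.0047

MRS = MU_x/MU_y = 2·(y/x)^(0.25). Set equal to p_x/p_y.
Solve for the ratio: y/x = [(1/2)·p_x/p_y]^(4).
Substitute y = (y/x)·x into the budget: x* = M/(p_x + p_y·(y/x)).
Numerically y/x = 0.003583, so x* = 72/(11 + 22.48·0.003583) = 6.4979 and y* = 0.003583·6.4979 = 0.0233.
At M' = 86.4: y* = 0.0279. Change: 0.0279 − 0.0233 = 0.0047.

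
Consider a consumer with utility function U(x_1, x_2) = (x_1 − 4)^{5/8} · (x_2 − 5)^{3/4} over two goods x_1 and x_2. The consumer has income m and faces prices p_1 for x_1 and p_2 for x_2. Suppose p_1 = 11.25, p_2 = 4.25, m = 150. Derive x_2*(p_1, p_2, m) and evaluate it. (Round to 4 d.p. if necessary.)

x_2* = 15.7487

MRS = (5/6)·(x_2−5)/(x_1−4). Tangency with p_1/p_2 gives x_2−5 = (6/5)·(p_1/p_2)·(x_1−4).
Substituting into the budget: x_1* = 4 + 5/11·(m − 4·p_1 − 5·p_2)/p_1, and x_2* = 5 + 6/11·(…)/p_2.
Discretionary income = 150 − 4·11.25 − 5·4.25 = 83.75; x_2* = 5 + 6/11·83.75/4.25 = 15.7487.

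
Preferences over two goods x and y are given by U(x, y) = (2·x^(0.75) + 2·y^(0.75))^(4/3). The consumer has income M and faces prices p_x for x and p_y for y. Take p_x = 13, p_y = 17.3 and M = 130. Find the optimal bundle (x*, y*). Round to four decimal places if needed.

MU_x ∝ 2·x^(-0.25), MU_y ∝ 2·y^(-0.25), so MRS = (y/x)^(0.25) = p_x/p_y.
Solve for the ratio: y/x = [p_x/p_y]^(4).
Substitute y = (y/x)·x into the budget: x* = M/(p_x + p_y·(y/x)).
Numerically y/x = 0.318852, so x* = 130/(13 + 17.3·0.318852) = 7.0209 and y* = 0.318852·7.0209 = 2.2386.

x* = 7.0209, y* = 2.2386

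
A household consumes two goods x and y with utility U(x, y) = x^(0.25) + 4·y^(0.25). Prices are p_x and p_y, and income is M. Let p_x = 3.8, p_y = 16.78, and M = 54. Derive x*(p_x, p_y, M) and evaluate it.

MRS = MU_x/MU_y = (1/4)·(y/x)^(0.75). Set equal to p_x/p_y.
Solve for the ratio: y/x = [4·p_x/p_y]^(4/3).
With the ratio pinned down, the budget gives x* = M/(p_x + p_y·(y/x)) and y* = (y/x)·x*.
Numerically y/x = 0.876467, so x* = 54/(3.8 + 16.78·0.876467) = 2.9178.

x* = 2.9178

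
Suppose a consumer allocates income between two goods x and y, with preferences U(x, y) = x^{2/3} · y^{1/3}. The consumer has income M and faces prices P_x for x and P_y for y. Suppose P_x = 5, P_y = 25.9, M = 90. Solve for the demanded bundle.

The MRS is 2·y/x. Set MRS = P_x/P_y.
Rearranging, P_y·y = (1/2)·P_x·x. Substituting into the budget gives P_x·x·(1 + (1/2)) = M.
Demand: x*(P_x,P_y,M) = 2/3·M/P_x and y* = 1/3·M/P_y.
At P_x=5, P_y=25.9, M=90: x* = 2/3·90/5 = 12, y* = 1.1583.

x* = 12, y* = 1.1583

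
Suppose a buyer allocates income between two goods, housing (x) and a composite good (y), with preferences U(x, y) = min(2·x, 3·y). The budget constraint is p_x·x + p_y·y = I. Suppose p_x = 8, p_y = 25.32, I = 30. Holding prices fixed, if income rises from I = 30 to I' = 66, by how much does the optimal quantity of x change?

Δx* = 1.4469

Leontief preferences: the optimum is at the kink where x/3 = y/2, i.e. y = (2/3)·x.
Budget: p_x·x + p_y·(2/3)·x = I, so (3·p_x + 2·p_y)·x = 3·I.
Demand: x*(p_x,p_y,I) = 3·I/(3·p_x + 2·p_y), y* = 2·I/(3·p_x + 2·p_y).
Here 3·8 + 2·25.32 = 74.64, giving x* = 1.2058.
At I' = 66: x* = 2.6527. Change: 2.6527 − 1.2058 = 1.4469.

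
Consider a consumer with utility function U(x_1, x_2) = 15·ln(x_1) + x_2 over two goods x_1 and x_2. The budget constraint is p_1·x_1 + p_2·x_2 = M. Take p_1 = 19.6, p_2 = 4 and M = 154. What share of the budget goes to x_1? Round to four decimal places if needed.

share on x_1 = 0.3896

Set MRS = p_1/p_2: (15/x_1)/1 = p_1/p_2.
So x_1*(p_1,p_2) = 15·p_2/p_1, independent of income; and x_2* = (M − 15·p_2)/p_2.
At the given prices: x_1* = 15·4/19.6 = 3.0612, and x_2* = 23.5.
Expenditure on x_1: 19.6·3.0612 = 60; share = 0.3896.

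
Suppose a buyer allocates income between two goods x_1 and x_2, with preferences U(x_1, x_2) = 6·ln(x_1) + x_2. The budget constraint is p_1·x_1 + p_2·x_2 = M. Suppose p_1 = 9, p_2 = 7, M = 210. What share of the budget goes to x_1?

MU_x_1 = 6/x_1, MU_x_2 = 1. Tangency: 6/x_1 = p_1/p_2.
So x_1*(p_1,p_2) = 6·p_2/p_1, independent of income; and x_2* = (M − 6·p_2)/p_2.
At the given prices: x_1* = 6·7/9 = 4.6667, and x_2* = 24.
Expenditure on x_1: 9·4.6667 = 42; share = 0.2.

share on x_1 = 0.2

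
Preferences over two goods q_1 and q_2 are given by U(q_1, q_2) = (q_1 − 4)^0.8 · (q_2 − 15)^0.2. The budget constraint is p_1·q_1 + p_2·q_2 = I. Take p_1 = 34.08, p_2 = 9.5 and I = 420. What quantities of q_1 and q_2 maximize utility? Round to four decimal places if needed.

q_1* = 7.3141, q_2* = 17.9722

MRS = 4·(q_2−15)/(q_1−4). Tangency with p_1/p_2 gives q_2−15 = (1/4)·(p_1/p_2)·(q_1−4).
After buying the subsistence bundle (4, 15), a share 0.8 of the remaining income goes to q_1: q_1* = 4 + 0.8·(I − 4p_1 − 15p_2)/p_1.
Discretionary income = 420 − 4·34.08 − 15·9.5 = 141.18; q_1* = 4 + 0.8·141.18/34.08 = 7.3141; q_2* = 15 + 0.2·141.18/9.5 = 17.9722.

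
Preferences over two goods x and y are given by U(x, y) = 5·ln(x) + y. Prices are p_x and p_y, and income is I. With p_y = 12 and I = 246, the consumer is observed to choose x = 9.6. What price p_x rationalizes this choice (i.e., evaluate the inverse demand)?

Set MRS = p_x/p_y: (5/x)/1 = p_x/p_y.
So x*(p_x,p_y) = 5·p_y/p_x, independent of income; and y* = (I − 5·p_y)/p_y.
Set x* = 9.6 in the demand function and solve for p_x: p_x = 6.25.

p_x = 6.25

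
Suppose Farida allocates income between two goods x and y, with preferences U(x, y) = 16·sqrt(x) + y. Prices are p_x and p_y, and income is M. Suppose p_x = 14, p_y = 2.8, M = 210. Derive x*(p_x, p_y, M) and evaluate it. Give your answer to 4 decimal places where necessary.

MU_x = 8/√x, MU_y = 1. Tangency: 8/√x = p_x/p_y.
Thus x* = (8·p_y/p_x)² — independent of M — with the rest of income spent on y.
Plugging in: x* = (8·2.8/14)² = 2.56.

x* = 2.56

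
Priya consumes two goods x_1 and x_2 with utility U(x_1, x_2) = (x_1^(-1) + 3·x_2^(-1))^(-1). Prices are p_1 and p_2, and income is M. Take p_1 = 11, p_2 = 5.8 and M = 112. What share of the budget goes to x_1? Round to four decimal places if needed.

MU_x_1 ∝ x_1^(-2), MU_x_2 ∝ 3·x_2^(-2), so MRS = (1/3)·(x_2/x_1)^(2) = p_1/p_2.
Hence x_2/x_1 = (3·p_1/p_2)^(1/(2)), i.e. raised to the 0.5 power.
With the ratio pinned down, the budget gives x_1* = M/(p_1 + p_2·(x_2/x_1)) and x_2* = (x_2/x_1)·x_1*.
Numerically x_2/x_1 = 2.3853, so x_1* = 112/(11 + 5.8·2.3853) = 4.5098 and x_2* = 2.3853·4.5098 = 10.7573.
Expenditure on x_1: 11·4.5098 = 49.6079; share = 0.4429.

share on x_1 = 0.4429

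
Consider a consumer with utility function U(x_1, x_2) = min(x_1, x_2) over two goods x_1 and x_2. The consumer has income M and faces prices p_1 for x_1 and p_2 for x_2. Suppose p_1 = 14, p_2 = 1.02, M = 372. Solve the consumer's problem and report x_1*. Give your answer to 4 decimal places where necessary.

x_1* = 24.767

Demand: x_1*(p_1,p_2,M) = M/(p_1 + p_2), x_2* = M/(p_1 + p_2).
Here 14 + 1.02 = 15.02, giving x_1* = 24.767.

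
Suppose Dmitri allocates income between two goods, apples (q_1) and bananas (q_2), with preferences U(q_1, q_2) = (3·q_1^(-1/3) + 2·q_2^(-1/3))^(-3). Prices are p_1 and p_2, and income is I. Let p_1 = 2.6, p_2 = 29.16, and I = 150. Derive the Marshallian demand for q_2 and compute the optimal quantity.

MU_q_1 ∝ 3·q_1^(-4/3), MU_q_2 ∝ 2·q_2^(-4/3), so MRS = (3/2)·(q_2/q_1)^(4/3) = p_1/p_2.
Hence q_2/q_1 = ((2/3)·p_1/p_2)^(1/(4/3)), i.e. raised to the 0.75 power.
With the ratio pinned down, the budget gives q_1* = I/(p_1 + p_2·(q_2/q_1)) and q_2* = (q_2/q_1)·q_1*.
Numerically q_2/q_1 = 0.120385, so q_1* = 150/(2.6 + 29.16·0.120385) = 24.5483 and q_2* = 0.120385·24.5483 = 2.9552.

q_2* = 2.9552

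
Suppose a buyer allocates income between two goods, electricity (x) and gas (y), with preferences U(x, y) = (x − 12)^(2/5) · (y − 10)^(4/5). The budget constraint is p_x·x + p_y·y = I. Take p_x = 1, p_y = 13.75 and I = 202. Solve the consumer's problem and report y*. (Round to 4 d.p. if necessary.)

y* = 12.5455

Substituting into the budget: x* = 12 + 1/3·(I − 12·p_x − 10·p_y)/p_x, and y* = 10 + 2/3·(…)/p_y.
Discretionary income = 202 − 12·1 − 10·13.75 = 52.5; y* = 10 + 2/3·52.5/13.75 = 12.5455.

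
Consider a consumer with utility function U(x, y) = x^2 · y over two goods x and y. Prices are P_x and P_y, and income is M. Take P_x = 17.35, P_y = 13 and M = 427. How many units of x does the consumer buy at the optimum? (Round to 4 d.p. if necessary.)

Demand: x*(P_x,P_y,M) = 2/3·M/P_x and y* = 1/3·M/P_y.
At P_x=17.35, P_y=13, M=427: x* = 2/3·427/17.35 = 16.4073.

x* = 16.4073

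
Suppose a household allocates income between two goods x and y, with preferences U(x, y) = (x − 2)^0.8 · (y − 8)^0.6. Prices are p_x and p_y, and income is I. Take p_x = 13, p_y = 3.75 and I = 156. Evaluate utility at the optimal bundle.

This is Cobb-Douglas in (x−2, y−8): tangency gives 0.8·p_y·(y−8) = 0.6·p_x·(x−2).
Substituting into the budget: x* = 2 + 4/7·(I − 2·p_x − 8·p_y)/p_x, and y* = 8 + 3/7·(…)/p_y.
Discretionary income = 156 − 2·13 − 8·3.75 = 100; x* = 2 + 4/7·100/13 = 6.3956; y* = 8 + 3/7·100/3.75 = 19.4286.
Utility at the optimum: U(6.3956, 19.4286) = 14.0997.

V = 14.0997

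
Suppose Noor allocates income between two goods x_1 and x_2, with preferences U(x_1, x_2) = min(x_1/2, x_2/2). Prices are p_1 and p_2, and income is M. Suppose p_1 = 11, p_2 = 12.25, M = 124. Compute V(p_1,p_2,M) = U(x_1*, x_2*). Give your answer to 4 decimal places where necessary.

V = 2.6667

Leontief preferences: the optimum is at the kink where x_1/2 = x_2/2, i.e. x_2 = x_1.
Budget: p_1·x_1 + p_2·x_1 = M, so (2·p_1 + 2·p_2)·x_1 = 2·M.
Demand: x_1*(p_1,p_2,M) = 2·M/(2·p_1 + 2·p_2), x_2* = 2·M/(2·p_1 + 2·p_2).
Here 2·11 + 2·12.25 = 46.5, giving x_1* = 5.3333 and x_2* = 5.3333.
Utility at the optimum: U(5.3333, 5.3333) = 2.6667.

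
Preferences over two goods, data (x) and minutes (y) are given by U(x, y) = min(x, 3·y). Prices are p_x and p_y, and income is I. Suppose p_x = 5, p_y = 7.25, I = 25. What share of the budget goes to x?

share on x = 0.6742

Leontief preferences: the optimum is at the kink where x/3 = y/1, i.e. y = (1/3)·x.
Budget: p_x·x + p_y·(1/3)·x = I, so (3·p_x + p_y)·x = 3·I.
Demand: x*(p_x,p_y,I) = 3·I/(3·p_x + p_y), y* = I/(3·p_x + p_y).
Here 3·5 + 7.25 = 22.25, giving x* = 3.3708 and y* = 1.1236.
Expenditure on x: 5·3.3708 = 16.8539; share = 0.6742.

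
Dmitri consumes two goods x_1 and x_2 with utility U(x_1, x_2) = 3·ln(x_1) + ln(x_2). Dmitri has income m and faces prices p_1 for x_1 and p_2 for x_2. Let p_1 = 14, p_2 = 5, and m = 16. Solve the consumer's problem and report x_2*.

Tangency: MRS = 3·x_2/x_1 = p_1/p_2.
So 3·p_2·x_2 = p_1·x_1; combined with the budget, a share 0.75 of income goes to x_1.
Demand: x_1*(p_1,p_2,m) = 0.75·m/p_1 and x_2* = 0.25·m/p_2.
At p_1=14, p_2=5, m=16: x_2* = 0.25·16/5 = 0.8.

x_2* = 0.8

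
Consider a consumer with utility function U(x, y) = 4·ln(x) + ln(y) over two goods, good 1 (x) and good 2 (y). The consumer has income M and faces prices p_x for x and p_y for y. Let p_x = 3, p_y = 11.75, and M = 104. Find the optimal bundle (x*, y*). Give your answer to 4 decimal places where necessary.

Demand: x*(p_x,p_y,M) = 0.8·M/p_x and y* = 0.2·M/p_y.
At p_x=3, p_y=11.75, M=104: x* = 0.8·104/3 = 27.7333, y* = 1.7702.

x* = 27.7333, y* = 1.7702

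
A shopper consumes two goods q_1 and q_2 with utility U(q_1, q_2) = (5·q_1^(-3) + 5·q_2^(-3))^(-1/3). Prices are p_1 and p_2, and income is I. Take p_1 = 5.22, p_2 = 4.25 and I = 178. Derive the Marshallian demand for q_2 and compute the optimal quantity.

q_2* = 19.33

MRS = MU_q_1/MU_q_2 = (q_2/q_1)^(4). Set equal to p_1/p_2.
Hence q_2/q_1 = (p_1/p_2)^(1/(4)), i.e. raised to the 0.25 power.
With the ratio pinned down, the budget gives q_1* = I/(p_1 + p_2·(q_2/q_1)) and q_2* = (q_2/q_1)·q_1*.
Numerically q_2/q_1 = 1.052738, so q_1* = 178/(5.22 + 4.25·1.052738) = 18.3616 and q_2* = 1.052738·18.3616 = 19.33.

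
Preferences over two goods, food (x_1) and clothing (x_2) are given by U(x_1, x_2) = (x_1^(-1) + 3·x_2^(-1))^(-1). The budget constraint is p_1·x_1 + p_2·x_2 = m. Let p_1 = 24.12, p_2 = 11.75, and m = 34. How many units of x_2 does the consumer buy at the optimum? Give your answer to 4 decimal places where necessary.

Numerically x_2/x_1 = 2.481592, so x_1* = 34/(24.12 + 11.75·2.481592) = 0.6382 and x_2* = 2.481592·0.6382 = 1.5836.

x_2* = 1.5836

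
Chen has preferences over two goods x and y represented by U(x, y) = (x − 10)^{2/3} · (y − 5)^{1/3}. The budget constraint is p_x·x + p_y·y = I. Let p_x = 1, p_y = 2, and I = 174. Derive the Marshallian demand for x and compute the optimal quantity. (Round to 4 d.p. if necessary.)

MRS = 2·(y−5)/(x−10). Tangency with p_x/p_y gives y−5 = (1/2)·(p_x/p_y)·(x−10).
After buying the subsistence bundle (10, 5), a share 2/3 of the remaining income goes to x: x* = 10 + 2/3·(I − 10p_x − 5p_y)/p_x.
Discretionary income = 174 − 10·1 − 5·2 = 154; x* = 10 + 2/3·154/1 = 112.6667.

x* = 112.6667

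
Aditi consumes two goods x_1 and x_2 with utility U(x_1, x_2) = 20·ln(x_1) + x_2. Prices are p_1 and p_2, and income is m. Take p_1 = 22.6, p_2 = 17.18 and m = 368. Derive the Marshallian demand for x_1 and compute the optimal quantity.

MU_x_1 = 20/x_1, MU_x_2 = 1. Tangency: 20/x_1 = p_1/p_2.
So x_1*(p_1,p_2) = 20·p_2/p_1, independent of income; and x_2* = (m − 20·p_2)/p_2.
At the given prices: x_1* = 20·17.18/22.6 = 15.2035.

x_1* = 15.2035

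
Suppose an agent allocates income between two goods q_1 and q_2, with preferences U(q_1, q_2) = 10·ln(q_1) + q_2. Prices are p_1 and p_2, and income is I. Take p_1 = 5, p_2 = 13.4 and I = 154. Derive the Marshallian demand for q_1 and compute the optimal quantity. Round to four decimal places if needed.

MU_q_1 = 10/q_1, MU_q_2 = 1. Tangency: 10/q_1 = p_1/p_2.
So q_1*(p_1,p_2) = 10·p_2/p_1, independent of income; and q_2* = (I − 10·p_2)/p_2.
At the given prices: q_1* = 10·13.4/5 = 26.8.

q_1* = 26.8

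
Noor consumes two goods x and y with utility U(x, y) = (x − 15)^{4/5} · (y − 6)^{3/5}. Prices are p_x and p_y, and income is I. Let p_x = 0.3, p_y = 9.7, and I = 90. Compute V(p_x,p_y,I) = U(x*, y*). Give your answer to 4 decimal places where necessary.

V = 26.4029

This is Cobb-Douglas in (x−15, y−6): tangency gives 0.8·p_y·(y−6) = 0.6·p_x·(x−15).
Substituting into the budget: x* = 15 + 4/7·(I − 15·p_x − 6·p_y)/p_x, and y* = 6 + 3/7·(…)/p_y.
Discretionary income = 90 − 15·0.3 − 6·9.7 = 27.3; x* = 15 + 4/7·27.3/0.3 = 67; y* = 6 + 3/7·27.3/9.7 = 7.2062.
Utility at the optimum: U(67, 7.2062) = 26.4029.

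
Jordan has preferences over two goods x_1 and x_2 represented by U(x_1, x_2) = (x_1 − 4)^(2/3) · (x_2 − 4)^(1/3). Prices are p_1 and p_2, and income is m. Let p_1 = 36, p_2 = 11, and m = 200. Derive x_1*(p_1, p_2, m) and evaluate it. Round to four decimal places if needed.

x_1* = 4.2222

MRS = 2·(x_2−4)/(x_1−4). Tangency with p_1/p_2 gives x_2−4 = (1/2)·(p_1/p_2)·(x_1−4).
After buying the subsistence bundle (4, 4), a share 2/3 of the remaining income goes to x_1: x_1* = 4 + 2/3·(m − 4p_1 − 4p_2)/p_1.
Discretionary income = 200 − 4·36 − 4·11 = 12; x_1* = 4 + 2/3·12/36 = 4.2222.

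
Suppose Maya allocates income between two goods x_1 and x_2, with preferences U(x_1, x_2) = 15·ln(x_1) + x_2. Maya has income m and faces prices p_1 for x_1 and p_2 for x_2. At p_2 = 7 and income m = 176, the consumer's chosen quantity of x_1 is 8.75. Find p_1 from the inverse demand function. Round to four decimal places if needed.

MU_x_1 = 15/x_1, MU_x_2 = 1. Tangency: 15/x_1 = p_1/p_2.
So x_1*(p_1,p_2) = 15·p_2/p_1, independent of income; and x_2* = (m − 15·p_2)/p_2.
Set x_1* = 8.75 in the demand function and solve for p_1: p_1 = 12.

p_1 = 12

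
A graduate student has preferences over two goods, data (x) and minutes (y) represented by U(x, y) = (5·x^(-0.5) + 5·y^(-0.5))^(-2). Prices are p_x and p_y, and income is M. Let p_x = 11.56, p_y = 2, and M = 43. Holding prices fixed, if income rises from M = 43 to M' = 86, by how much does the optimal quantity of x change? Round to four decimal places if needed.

Δx* = 2.3887

From the CES first-order condition, (y/x)^(1.5) = p_x/p_y.
Solve for the ratio: y/x = [p_x/p_y]^(2/3).
Substitute y = (y/x)·x into the budget: x* = M/(p_x + p_y·(y/x)).
Numerically y/x = 3.220712, so x* = 43/(11.56 + 2·3.220712) = 2.3887.
At M' = 86: x* = 4.7774. Change: 4.7774 − 2.3887 = 2.3887.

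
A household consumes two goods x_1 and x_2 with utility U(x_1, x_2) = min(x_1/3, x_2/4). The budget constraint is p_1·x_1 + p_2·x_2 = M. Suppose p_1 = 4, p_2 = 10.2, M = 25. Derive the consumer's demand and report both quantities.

x_1* = 1.4205, x_2* = 1.8939

With perfect complements, no substitution: consume in ratio x_1:x_2 = 3:4.
Budget: p_1·x_1 + p_2·(4/3)·x_1 = M, so (3·p_1 + 4·p_2)·x_1 = 3·M.
Demand: x_1*(p_1,p_2,M) = 3·M/(3·p_1 + 4·p_2), x_2* = 4·M/(3·p_1 + 4·p_2).
Here 3·4 + 4·10.2 = 52.8, giving x_1* = 1.4205 and x_2* = 1.8939.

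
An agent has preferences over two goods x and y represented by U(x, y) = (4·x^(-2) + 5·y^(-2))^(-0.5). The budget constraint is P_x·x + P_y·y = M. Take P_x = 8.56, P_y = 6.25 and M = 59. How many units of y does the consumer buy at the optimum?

y* = 4.4012

From the CES first-order condition, (4/5)·(y/x)^(3) = P_x/P_y.
Solve for the ratio: y/x = [(5/4)·P_x/P_y]^(1/3).
Substitute y = (y/x)·x into the budget: x* = M/(P_x + P_y·(y/x)).
Numerically y/x = 1.196285, so x* = 59/(8.56 + 6.25·1.196285) = 3.679 and y* = 1.196285·3.679 = 4.4012.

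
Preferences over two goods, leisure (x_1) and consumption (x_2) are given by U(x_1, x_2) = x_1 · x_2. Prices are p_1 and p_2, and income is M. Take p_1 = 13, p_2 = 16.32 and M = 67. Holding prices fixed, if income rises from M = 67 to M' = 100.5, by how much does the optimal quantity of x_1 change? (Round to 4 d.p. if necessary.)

Δx_1* = 1.2885

Demand: x_1*(p_1,p_2,M) = 0.5·M/p_1 and x_2* = 0.5·M/p_2.
At p_1=13, p_2=16.32, M=67: x_1* = 0.5·67/13 = 2.5769.
At M' = 100.5: x_1* = 3.8654. Change: 3.8654 − 2.5769 = 1.2885.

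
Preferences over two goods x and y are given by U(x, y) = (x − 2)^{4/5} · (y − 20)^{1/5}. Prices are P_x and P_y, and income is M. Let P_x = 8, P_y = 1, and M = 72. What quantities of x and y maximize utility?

x* = 5.6, y* = 27.2

Let x' = x−2, y' = y−20. MRS = 4·y'/x' = P_x/P_y.
After buying the subsistence bundle (2, 20), a share 0.8 of the remaining income goes to x: x* = 2 + 0.8·(M − 2P_x − 20P_y)/P_x.
Discretionary income = 72 − 2·8 − 20·1 = 36; x* = 2 + 0.8·36/8 = 5.6; y* = 20 + 0.2·36/1 = 27.2.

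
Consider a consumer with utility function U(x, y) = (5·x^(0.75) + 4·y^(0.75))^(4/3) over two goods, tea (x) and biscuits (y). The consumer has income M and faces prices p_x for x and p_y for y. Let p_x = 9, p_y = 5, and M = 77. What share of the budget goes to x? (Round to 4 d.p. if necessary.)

From the CES first-order condition, (5/4)·(y/x)^(0.25) = p_x/p_y.
Hence y/x = ((4/5)·p_x/p_y)^(1/(0.25)), i.e. raised to the 4 power.
Substitute y = (y/x)·x into the budget: x* = M/(p_x + p_y·(y/x)).
Numerically y/x = 4.299817, so x* = 77/(9 + 5·4.299817) = 2.5247 and y* = 4.299817·2.5247 = 10.8556.
Expenditure on x: 9·2.5247 = 22.722; share = 0.2951.

share on x = 0.2951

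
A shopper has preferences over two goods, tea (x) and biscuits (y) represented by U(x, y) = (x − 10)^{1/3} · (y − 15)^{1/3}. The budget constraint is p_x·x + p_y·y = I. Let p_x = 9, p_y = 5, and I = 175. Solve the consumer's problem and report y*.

MRS = (y−15)/(x−10). Tangency with p_x/p_y gives y−15 = (p_x/p_y)·(x−10).
Substituting into the budget: x* = 10 + 0.5·(I − 10·p_x − 15·p_y)/p_x, and y* = 15 + 0.5·(…)/p_y.
Discretionary income = 175 − 10·9 − 15·5 = 10; y* = 15 + 0.5·10/5 = 16.

y* = 16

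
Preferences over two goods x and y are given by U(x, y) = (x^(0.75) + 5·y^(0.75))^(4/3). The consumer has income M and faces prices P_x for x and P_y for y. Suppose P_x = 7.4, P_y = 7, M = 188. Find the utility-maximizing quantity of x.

MU_x ∝ x^(-0.25), MU_y ∝ 5·y^(-0.25), so MRS = (1/5)·(y/x)^(0.25) = P_x/P_y.
Hence y/x = (5·P_x/P_y)^(1/(0.25)), i.e. raised to the 4 power.
Substitute y = (y/x)·x into the budget: x* = M/(P_x + P_y·(y/x)).
Numerically y/x = 780.575177, so x* = 188/(7.4 + 7·780.575177) = 0.0344.

x* = 0.0344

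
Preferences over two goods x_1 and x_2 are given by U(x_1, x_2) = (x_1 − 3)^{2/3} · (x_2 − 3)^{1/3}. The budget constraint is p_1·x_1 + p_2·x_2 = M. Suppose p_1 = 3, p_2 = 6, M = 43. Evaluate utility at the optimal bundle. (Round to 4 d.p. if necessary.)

Let x_1' = x_1−3, x_2' = x_2−3. MRS = 2·x_2'/x_1' = p_1/p_2.
After buying the subsistence bundle (3, 3), a share 2/3 of the remaining income goes to x_1: x_1* = 3 + 2/3·(M − 3p_1 − 3p_2)/p_1.
Discretionary income = 43 − 3·3 − 3·6 = 16; x_1* = 3 + 2/3·16/3 = 6.5556; x_2* = 3 + 1/3·16/6 = 3.8889.
Utility at the optimum: U(6.5556, 3.8889) = 2.2399.

V = 2.2399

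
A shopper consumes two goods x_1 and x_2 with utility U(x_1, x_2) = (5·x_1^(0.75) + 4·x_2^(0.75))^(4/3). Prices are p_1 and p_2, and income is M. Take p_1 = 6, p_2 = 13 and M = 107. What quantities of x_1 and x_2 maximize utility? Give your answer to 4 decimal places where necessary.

MU_x_1 ∝ 5·x_1^(-0.25), MU_x_2 ∝ 4·x_2^(-0.25), so MRS = (5/4)·(x_2/x_1)^(0.25) = p_1/p_2.
Hence x_2/x_1 = ((4/5)·p_1/p_2)^(1/(0.25)), i.e. raised to the 4 power.
With the ratio pinned down, the budget gives x_1* = M/(p_1 + p_2·(x_2/x_1)) and x_2* = (x_2/x_1)·x_1*.
Numerically x_2/x_1 = 0.018586, so x_1* = 107/(6 + 13·0.018586) = 17.143 and x_2* = 0.018586·17.143 = 0.3186.

x_1* = 17.143, x_2* = 0.3186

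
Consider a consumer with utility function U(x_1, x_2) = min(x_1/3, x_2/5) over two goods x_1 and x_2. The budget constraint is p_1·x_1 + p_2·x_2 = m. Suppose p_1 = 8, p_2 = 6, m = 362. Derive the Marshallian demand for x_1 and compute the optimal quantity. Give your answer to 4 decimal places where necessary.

x_1* = 20.1111

With perfect complements, no substitution: consume in ratio x_1:x_2 = 3:5.
Budget: p_1·x_1 + p_2·(5/3)·x_1 = m, so (3·p_1 + 5·p_2)·x_1 = 3·m.
Demand: x_1*(p_1,p_2,m) = 3·m/(3·p_1 + 5·p_2), x_2* = 5·m/(3·p_1 + 5·p_2).
Here 3·8 + 5·6 = 54, giving x_1* = 20.1111.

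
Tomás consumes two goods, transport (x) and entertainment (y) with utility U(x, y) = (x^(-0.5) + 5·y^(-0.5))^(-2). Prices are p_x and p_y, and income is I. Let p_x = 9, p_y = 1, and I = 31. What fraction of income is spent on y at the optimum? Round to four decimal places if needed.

MU_x ∝ x^(-1.5), MU_y ∝ 5·y^(-1.5), so MRS = (1/5)·(y/x)^(1.5) = p_x/p_y.
Hence y/x = (5·p_x/p_y)^(1/(1.5)), i.e. raised to the 2/3 power.
With the ratio pinned down, the budget gives x* = I/(p_x + p_y·(y/x)) and y* = (y/x)·x*.
Numerically y/x = 12.65149, so x* = 31/(9 + 1·12.65149) = 1.4318 and y* = 12.65149·1.4318 = 18.1141.
Expenditure on y: 1·18.1141 = 18.1141; share = 0.5843.

share on y = 0.5843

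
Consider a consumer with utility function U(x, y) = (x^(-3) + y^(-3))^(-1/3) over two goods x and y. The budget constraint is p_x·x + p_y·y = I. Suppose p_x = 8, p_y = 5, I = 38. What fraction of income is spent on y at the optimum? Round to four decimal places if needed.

MU_x ∝ x^(-4), MU_y ∝ y^(-4), so MRS = (y/x)^(4) = p_x/p_y.
Solve for the ratio: y/x = [p_x/p_y]^(0.25).
Substitute y = (y/x)·x into the budget: x* = I/(p_x + p_y·(y/x)).
Numerically y/x = 1.124683, so x* = 38/(8 + 5·1.124683) = 2.7893 and y* = 1.124683·2.7893 = 3.1371.
Expenditure on y: 5·3.1371 = 15.6855; share = 0.4128.

share on y = 0.4128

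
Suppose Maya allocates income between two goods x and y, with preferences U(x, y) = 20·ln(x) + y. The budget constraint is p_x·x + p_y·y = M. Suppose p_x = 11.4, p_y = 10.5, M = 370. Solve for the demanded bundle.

MU_x = 20/x, MU_y = 1. Tangency: 20/x = p_x/p_y.
So x*(p_x,p_y) = 20·p_y/p_x, independent of income; and y* = (M − 20·p_y)/p_y.
At the given prices: x* = 20·10.5/11.4 = 18.4211, and y* = 15.2381.

x* = 18.4211, y* = 15.2381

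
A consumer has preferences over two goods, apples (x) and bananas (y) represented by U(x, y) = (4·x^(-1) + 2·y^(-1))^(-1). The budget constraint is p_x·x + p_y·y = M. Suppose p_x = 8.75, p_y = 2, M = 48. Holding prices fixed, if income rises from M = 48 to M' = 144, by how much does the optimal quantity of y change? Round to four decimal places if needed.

Δy* = 12.1272

From the CES first-order condition, 2·(y/x)^(2) = p_x/p_y.
Hence y/x = ((1/2)·p_x/p_y)^(1/(2)), i.e. raised to the 0.5 power.
With the ratio pinned down, the budget gives x* = M/(p_x + p_y·(y/x)) and y* = (y/x)·x*.
Numerically y/x = 1.47902, so x* = 48/(8.75 + 2·1.47902) = 4.0997 and y* = 1.47902·4.0997 = 6.0636.
At M' = 144: y* = 18.1908. Change: 18.1908 − 6.0636 = 12.1272.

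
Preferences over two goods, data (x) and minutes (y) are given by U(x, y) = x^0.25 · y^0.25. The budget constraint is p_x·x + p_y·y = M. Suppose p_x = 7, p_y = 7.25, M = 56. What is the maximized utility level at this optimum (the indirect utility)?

At p_x=7, p_y=7.25, M=56: x* = 0.5·56/7 = 4, y* = 3.8621.
Utility at the optimum: U(4, 3.8621) = 1.9825.

V = 1.9825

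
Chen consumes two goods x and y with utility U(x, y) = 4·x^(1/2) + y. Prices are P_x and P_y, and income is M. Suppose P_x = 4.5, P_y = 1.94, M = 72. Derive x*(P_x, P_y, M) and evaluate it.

x* = 0.7434

Utility is quasi-linear in y; the FOC for x is 2/√x = P_x/P_y.
Solve: √x = 2·P_y/P_x, so x*(P_x,P_y) = (2·P_y/P_x)², and y* = (M − P_x·x*)/P_y.
Plugging in: x* = (2·1.94/4.5)² = 0.7434.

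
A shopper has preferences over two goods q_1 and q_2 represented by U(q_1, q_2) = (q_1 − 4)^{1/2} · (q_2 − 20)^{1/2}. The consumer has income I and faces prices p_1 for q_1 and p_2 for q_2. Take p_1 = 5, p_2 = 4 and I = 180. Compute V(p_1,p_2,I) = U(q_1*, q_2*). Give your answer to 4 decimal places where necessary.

V = 8.9443

MRS = (q_2−20)/(q_1−4). Tangency with p_1/p_2 gives q_2−20 = (p_1/p_2)·(q_1−4).
Substituting into the budget: q_1* = 4 + 0.5·(I − 4·p_1 − 20·p_2)/p_1, and q_2* = 20 + 0.5·(…)/p_2.
Discretionary income = 180 − 4·5 − 20·4 = 80; q_1* = 4 + 0.5·80/5 = 12; q_2* = 20 + 0.5·80/4 = 30.
Utility at the optimum: U(12, 30) = 8.9443.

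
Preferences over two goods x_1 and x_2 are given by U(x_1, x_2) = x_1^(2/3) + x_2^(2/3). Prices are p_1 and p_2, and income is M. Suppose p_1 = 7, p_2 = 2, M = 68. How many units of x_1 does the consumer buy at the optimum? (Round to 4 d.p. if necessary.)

x_1* = 0.7332

MRS = MU_x_1/MU_x_2 = (x_2/x_1)^(1/3). Set equal to p_1/p_2.
Hence x_2/x_1 = (p_1/p_2)^(1/(1/3)), i.e. raised to the 3 power.
Substitute x_2 = (x_2/x_1)·x_1 into the budget: x_1* = M/(p_1 + p_2·(x_2/x_1)).
Numerically x_2/x_1 = 42.875, so x_1* = 68/(7 + 2·42.875) = 0.7332.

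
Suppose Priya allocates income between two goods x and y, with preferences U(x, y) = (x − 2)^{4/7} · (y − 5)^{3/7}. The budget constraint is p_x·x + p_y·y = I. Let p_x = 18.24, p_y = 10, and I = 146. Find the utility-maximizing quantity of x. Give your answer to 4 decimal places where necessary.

x* = 3.8647

This is Cobb-Douglas in (x−2, y−5): tangency gives 4/7·p_y·(y−5) = 3/7·p_x·(x−2).
Substituting into the budget: x* = 2 + 4/7·(I − 2·p_x − 5·p_y)/p_x, and y* = 5 + 3/7·(…)/p_y.
Discretionary income = 146 − 2·18.24 − 5·10 = 59.52; x* = 2 + 4/7·59.52/18.24 = 3.8647.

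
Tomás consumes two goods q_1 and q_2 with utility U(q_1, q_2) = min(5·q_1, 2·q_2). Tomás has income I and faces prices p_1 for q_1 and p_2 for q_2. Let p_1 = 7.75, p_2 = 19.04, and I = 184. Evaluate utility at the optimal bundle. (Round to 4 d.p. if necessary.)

V = 16.6215

With perfect complements, no substitution: consume in ratio q_1:q_2 = 2:5.
Budget: p_1·q_1 + p_2·(5/2)·q_1 = I, so (2·p_1 + 5·p_2)·q_1 = 2·I.
Demand: q_1*(p_1,p_2,I) = 2·I/(2·p_1 + 5·p_2), q_2* = 5·I/(2·p_1 + 5·p_2).
Here 2·7.75 + 5·19.04 = 110.7, giving q_1* = 3.3243 and q_2* = 8.3107.
Utility at the optimum: U(3.3243, 8.3107) = 16.6215.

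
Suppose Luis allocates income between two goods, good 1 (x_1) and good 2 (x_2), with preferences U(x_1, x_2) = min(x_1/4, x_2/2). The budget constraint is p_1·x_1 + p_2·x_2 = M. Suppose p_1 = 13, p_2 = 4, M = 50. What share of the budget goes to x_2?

Leontief preferences: the optimum is at the kink where x_1/4 = x_2/2, i.e. x_2 = (1/2)·x_1.
Budget: p_1·x_1 + p_2·(1/2)·x_1 = M, so (4·p_1 + 2·p_2)·x_1 = 4·M.
Demand: x_1*(p_1,p_2,M) = 4·M/(4·p_1 + 2·p_2), x_2* = 2·M/(4·p_1 + 2·p_2).
Here 4·13 + 2·4 = 60, giving x_1* = 3.3333 and x_2* = 1.6667.
Expenditure on x_2: 4·1.6667 = 6.6667; share = 0.1333.

share on x_2 = 0.1333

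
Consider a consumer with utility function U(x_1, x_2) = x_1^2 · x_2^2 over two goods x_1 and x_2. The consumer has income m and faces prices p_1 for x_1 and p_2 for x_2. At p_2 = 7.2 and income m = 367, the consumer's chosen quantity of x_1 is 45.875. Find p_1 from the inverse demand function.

p_1 = 4

MU_x_1/MU_x_2 = (2·x_2)/(2·x_1); tangency sets this equal to p_1/p_2.
So 2·p_2·x_2 = 2·p_1·x_1; combined with the budget, a share 0.5 of income goes to x_1.
Demand: x_1*(p_1,p_2,m) = 0.5·m/p_1 and x_2* = 0.5·m/p_2.
Set x_1* = 45.875 in the demand function and solve for p_1: p_1 = 4.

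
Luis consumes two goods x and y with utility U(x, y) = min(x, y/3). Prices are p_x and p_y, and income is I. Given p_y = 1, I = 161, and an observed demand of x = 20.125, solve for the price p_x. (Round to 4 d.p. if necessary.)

p_x = 5

With perfect complements, no substitution: consume in ratio x:y = 1:3.
Budget: p_x·x + p_y·3·x = I, so (p_x + 3·p_y)·x = I.
Demand: x*(p_x,p_y,I) = I/(p_x + 3·p_y), y* = 3·I/(p_x + 3·p_y).
Set x* = 20.125 in the demand function and solve for p_x: p_x = 5.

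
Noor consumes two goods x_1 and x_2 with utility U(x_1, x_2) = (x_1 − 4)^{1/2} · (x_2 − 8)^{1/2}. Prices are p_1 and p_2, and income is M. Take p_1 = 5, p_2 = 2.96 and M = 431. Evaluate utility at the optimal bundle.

V = 50.3395

MRS = (x_2−8)/(x_1−4). Tangency with p_1/p_2 gives x_2−8 = (p_1/p_2)·(x_1−4).
After buying the subsistence bundle (4, 8), a share 0.5 of the remaining income goes to x_1: x_1* = 4 + 0.5·(M − 4p_1 − 8p_2)/p_1.
Discretionary income = 431 − 4·5 − 8·2.96 = 387.32; x_1* = 4 + 0.5·387.32/5 = 42.732; x_2* = 8 + 0.5·387.32/2.96 = 73.4257.
Utility at the optimum: U(42.732, 73.4257) = 50.3395.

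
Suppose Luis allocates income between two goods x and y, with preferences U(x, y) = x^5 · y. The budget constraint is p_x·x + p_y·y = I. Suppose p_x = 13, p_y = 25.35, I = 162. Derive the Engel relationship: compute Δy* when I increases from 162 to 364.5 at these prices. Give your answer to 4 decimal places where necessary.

Δy* = 1.3314

MU_x/MU_y = (5·y)/(x); tangency sets this equal to p_x/p_y.
So 5·p_y·y = p_x·x; combined with the budget, a share 5/6 of income goes to x.
Demand: x*(p_x,p_y,I) = 5/6·I/p_x and y* = 1/6·I/p_y.
At p_x=13, p_y=25.35, I=162: y* = 1/6·162/25.35 = 1.0651.
At I' = 364.5: y* = 2.3964. Change: 2.3964 − 1.0651 = 1.3314.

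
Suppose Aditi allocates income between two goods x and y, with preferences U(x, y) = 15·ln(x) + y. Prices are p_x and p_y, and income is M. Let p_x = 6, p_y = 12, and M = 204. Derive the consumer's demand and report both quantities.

MU_x = 15/x, MU_y = 1. Tangency: 15/x = p_x/p_y.
So x*(p_x,p_y) = 15·p_y/p_x, independent of income; and y* = (M − 15·p_y)/p_y.
At the given prices: x* = 15·12/6 = 30, and y* = 2.

x* = 30, y* = 2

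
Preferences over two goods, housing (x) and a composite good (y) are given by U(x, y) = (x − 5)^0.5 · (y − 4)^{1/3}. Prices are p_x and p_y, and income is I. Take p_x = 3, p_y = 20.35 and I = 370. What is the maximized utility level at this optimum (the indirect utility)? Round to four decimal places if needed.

V = 12.9602

Let x' = x−5, y' = y−4. MRS = (3/2)·y'/x' = p_x/p_y.
After buying the subsistence bundle (5, 4), a share 0.6 of the remaining income goes to x: x* = 5 + 0.6·(I − 5p_x − 4p_y)/p_x.
Discretionary income = 370 − 5·3 − 4·20.35 = 273.6; x* = 5 + 0.6·273.6/3 = 59.72; y* = 4 + 0.4·273.6/20.35 = 9.3779.
Utility at the optimum: U(59.72, 9.3779) = 12.9602.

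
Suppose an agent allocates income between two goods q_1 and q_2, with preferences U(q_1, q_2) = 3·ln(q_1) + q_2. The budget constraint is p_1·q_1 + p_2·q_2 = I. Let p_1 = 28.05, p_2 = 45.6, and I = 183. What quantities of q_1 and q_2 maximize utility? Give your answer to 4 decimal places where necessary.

Set MRS = p_1/p_2: (3/q_1)/1 = p_1/p_2.
So q_1*(p_1,p_2) = 3·p_2/p_1, independent of income; and q_2* = (I − 3·p_2)/p_2.
At the given prices: q_1* = 3·45.6/28.05 = 4.877, and q_2* = 1.0132.

q_1* = 4.877, q_2* = 1.0132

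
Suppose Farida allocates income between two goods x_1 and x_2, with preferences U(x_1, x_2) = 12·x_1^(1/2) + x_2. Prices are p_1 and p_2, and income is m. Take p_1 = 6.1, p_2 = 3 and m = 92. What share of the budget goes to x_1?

MU_x_1 = 6/√x_1, MU_x_2 = 1. Tangency: 6/√x_1 = p_1/p_2.
Thus x_1* = (6·p_2/p_1)² — independent of m — with the rest of income spent on x_2.
Plugging in: x_1* = (6·3/6.1)² = 8.7073, x_2* = 12.9617.
Expenditure on x_1: 6.1·8.7073 = 53.1148; share = 0.5773.

share on x_1 = 0.5773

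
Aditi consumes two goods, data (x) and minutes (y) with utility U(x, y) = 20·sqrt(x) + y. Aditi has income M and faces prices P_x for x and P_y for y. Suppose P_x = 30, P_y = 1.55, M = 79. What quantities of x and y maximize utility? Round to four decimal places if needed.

x* = 0.2669, y* = 45.8011

Set MRS = P_x/P_y: 10·x^(−1/2) = P_x/P_y.
Solve: √x = 10·P_y/P_x, so x*(P_x,P_y) = (10·P_y/P_x)², and y* = (M − P_x·x*)/P_y.
Plugging in: x* = (10·1.55/30)² = 0.2669, y* = 45.8011.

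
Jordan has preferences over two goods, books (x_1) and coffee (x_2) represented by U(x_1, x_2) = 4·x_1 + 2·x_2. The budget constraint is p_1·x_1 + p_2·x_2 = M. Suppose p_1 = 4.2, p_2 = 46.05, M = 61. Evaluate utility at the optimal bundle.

Perfect substitutes: compare marginal utility per dollar. 4/p_1 vs 2/p_2 → 0.9524 vs 0.0434.
x_1 gives more utility per dollar, so spend all income on x_1: x_1* = M/p_1, x_2* = 0.
Numerically: x_1* = 14.5238, x_2* = 0.
Utility at the optimum: U(14.5238, 0) = 58.0952.

V = 58.0952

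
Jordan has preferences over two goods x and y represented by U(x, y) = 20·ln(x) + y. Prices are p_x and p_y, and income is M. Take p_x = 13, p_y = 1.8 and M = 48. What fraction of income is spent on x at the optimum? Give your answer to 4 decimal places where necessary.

share on x = 0.75

MU_x = 20/x, MU_y = 1. Tangency: 20/x = p_x/p_y.
So x*(p_x,p_y) = 20·p_y/p_x, independent of income; and y* = (M − 20·p_y)/p_y.
At the given prices: x* = 20·1.8/13 = 2.7692, and y* = 6.6667.
Expenditure on x: 13·2.7692 = 36; share = 0.75.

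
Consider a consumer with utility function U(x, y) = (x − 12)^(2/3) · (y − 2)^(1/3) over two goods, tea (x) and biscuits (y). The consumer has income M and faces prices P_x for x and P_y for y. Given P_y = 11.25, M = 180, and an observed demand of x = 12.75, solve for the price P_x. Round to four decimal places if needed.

This is Cobb-Douglas in (x−12, y−2): tangency gives 2/3·P_y·(y−2) = 1/3·P_x·(x−12).
After buying the subsistence bundle (12, 2), a share 2/3 of the remaining income goes to x: x* = 12 + 2/3·(M − 12P_x − 2P_y)/P_x.
Set x* = 12.75 in the demand function and solve for P_x: P_x = 12.

P_x = 12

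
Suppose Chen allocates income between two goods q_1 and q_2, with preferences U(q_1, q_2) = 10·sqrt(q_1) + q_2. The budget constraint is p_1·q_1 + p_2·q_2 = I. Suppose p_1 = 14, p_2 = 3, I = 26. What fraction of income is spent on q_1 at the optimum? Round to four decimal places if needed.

share on q_1 = 0.6181

MU_q_1 = 5/√q_1, MU_q_2 = 1. Tangency: 5/√q_1 = p_1/p_2.
Solve: √q_1 = 5·p_2/p_1, so q_1*(p_1,p_2) = (5·p_2/p_1)², and q_2* = (I − p_1·q_1*)/p_2.
Plugging in: q_1* = (5·3/14)² = 1.148, q_2* = 3.3095.
Expenditure on q_1: 14·1.148 = 16.0714; share = 0.6181.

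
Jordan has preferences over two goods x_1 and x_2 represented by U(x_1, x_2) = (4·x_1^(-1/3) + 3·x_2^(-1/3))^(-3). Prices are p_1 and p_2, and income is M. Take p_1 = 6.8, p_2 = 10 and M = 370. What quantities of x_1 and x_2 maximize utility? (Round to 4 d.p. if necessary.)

x_1* = 28.8274, x_2* = 17.3974

Substitute x_2 = (x_2/x_1)·x_1 into the budget: x_1* = M/(p_1 + p_2·(x_2/x_1)).
Numerically x_2/x_1 = 0.6035, so x_1* = 370/(6.8 + 10·0.6035) = 28.8274 and x_2* = 0.6035·28.8274 = 17.3974.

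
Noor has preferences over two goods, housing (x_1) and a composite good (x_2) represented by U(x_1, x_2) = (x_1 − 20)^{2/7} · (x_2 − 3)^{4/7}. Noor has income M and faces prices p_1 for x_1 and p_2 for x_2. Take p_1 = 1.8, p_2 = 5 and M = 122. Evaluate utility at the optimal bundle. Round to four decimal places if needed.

V = 7.5423

This is Cobb-Douglas in (x_1−20, x_2−3): tangency gives 2/7·p_2·(x_2−3) = 4/7·p_1·(x_1−20).
Substituting into the budget: x_1* = 20 + 1/3·(M − 20·p_1 − 3·p_2)/p_1, and x_2* = 3 + 2/3·(…)/p_2.
Discretionary income = 122 − 20·1.8 − 3·5 = 71; x_1* = 20 + 1/3·71/1.8 = 33.1481; x_2* = 3 + 2/3·71/5 = 12.4667.
Utility at the optimum: U(33.1481, 12.4667) = 7.5423.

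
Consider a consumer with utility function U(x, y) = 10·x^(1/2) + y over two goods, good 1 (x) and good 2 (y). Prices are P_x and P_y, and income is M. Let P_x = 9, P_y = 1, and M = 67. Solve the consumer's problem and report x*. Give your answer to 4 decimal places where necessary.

x* = 0.3086

Set MRS = P_x/P_y: 5·x^(−1/2) = P_x/P_y.
Solve: √x = 5·P_y/P_x, so x*(P_x,P_y) = (5·P_y/P_x)², and y* = (M − P_x·x*)/P_y.
Plugging in: x* = (5·1/9)² = 0.3086.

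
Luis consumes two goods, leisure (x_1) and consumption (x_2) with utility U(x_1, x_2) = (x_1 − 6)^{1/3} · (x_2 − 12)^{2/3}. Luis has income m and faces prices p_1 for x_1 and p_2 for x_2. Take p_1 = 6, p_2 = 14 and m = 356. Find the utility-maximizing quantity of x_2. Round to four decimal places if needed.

x_2* = 19.2381

MRS = (1/2)·(x_2−12)/(x_1−6). Tangency with p_1/p_2 gives x_2−12 = 2·(p_1/p_2)·(x_1−6).
After buying the subsistence bundle (6, 12), a share 1/3 of the remaining income goes to x_1: x_1* = 6 + 1/3·(m − 6p_1 − 12p_2)/p_1.
Discretionary income = 356 − 6·6 − 12·14 = 152; x_2* = 12 + 2/3·152/14 = 19.2381.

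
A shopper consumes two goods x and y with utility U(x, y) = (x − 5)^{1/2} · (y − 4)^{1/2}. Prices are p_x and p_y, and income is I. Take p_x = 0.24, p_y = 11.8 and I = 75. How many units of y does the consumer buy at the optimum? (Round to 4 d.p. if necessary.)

This is Cobb-Douglas in (x−5, y−4): tangency gives 0.5·p_y·(y−4) = 0.5·p_x·(x−5).
Substituting into the budget: x* = 5 + 0.5·(I − 5·p_x − 4·p_y)/p_x, and y* = 4 + 0.5·(…)/p_y.
Discretionary income = 75 − 5·0.24 − 4·11.8 = 26.6; y* = 4 + 0.5·26.6/11.8 = 5.1271.

y* = 5.1271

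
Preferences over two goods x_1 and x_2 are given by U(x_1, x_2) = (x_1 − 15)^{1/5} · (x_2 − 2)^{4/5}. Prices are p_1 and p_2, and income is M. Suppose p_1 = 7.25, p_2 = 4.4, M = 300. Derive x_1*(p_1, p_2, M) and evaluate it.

x_1* = 20.0331

MRS = (1/4)·(x_2−2)/(x_1−15). Tangency with p_1/p_2 gives x_2−2 = 4·(p_1/p_2)·(x_1−15).
Substituting into the budget: x_1* = 15 + 0.2·(M − 15·p_1 − 2·p_2)/p_1, and x_2* = 2 + 0.8·(…)/p_2.
Discretionary income = 300 − 15·7.25 − 2·4.4 = 182.45; x_1* = 15 + 0.2·182.45/7.25 = 20.0331.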